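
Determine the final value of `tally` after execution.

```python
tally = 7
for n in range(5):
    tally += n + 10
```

Let's trace through this code step by step.

Initialize: tally = 7
Entering loop: for n in range(5):

After execution: tally = 67
67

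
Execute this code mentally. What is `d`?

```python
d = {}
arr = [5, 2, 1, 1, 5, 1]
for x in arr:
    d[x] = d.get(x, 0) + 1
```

Let's trace through this code step by step.

Initialize: d = {}
Initialize: arr = [5, 2, 1, 1, 5, 1]
Entering loop: for x in arr:

After execution: d = {5: 2, 2: 1, 1: 3}
{5: 2, 2: 1, 1: 3}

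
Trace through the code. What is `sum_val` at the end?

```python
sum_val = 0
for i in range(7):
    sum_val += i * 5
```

Let's trace through this code step by step.

Initialize: sum_val = 0
Entering loop: for i in range(7):

After execution: sum_val = 105
105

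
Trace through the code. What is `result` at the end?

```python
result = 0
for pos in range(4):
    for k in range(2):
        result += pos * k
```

Let's trace through this code step by step.

Initialize: result = 0
Entering loop: for pos in range(4):

After execution: result = 6
6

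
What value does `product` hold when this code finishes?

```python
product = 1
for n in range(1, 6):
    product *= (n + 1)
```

Let's trace through this code step by step.

Initialize: product = 1
Entering loop: for n in range(1, 6):

After execution: product = 720
720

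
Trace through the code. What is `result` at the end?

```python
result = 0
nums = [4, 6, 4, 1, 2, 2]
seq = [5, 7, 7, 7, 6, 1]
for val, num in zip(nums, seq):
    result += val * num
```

Let's trace through this code step by step.

Initialize: result = 0
Initialize: nums = [4, 6, 4, 1, 2, 2]
Initialize: seq = [5, 7, 7, 7, 6, 1]
Entering loop: for val, num in zip(nums, seq):

After execution: result = 111
111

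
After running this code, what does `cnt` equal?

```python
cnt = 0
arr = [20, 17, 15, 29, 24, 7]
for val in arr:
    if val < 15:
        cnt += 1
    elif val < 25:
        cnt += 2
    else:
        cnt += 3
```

Let's trace through this code step by step.

Initialize: cnt = 0
Initialize: arr = [20, 17, 15, 29, 24, 7]
Entering loop: for val in arr:

After execution: cnt = 12
12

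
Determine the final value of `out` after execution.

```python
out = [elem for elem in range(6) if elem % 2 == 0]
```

Let's trace through this code step by step.

Initialize: out = [elem for elem in range(6) if elem % 2 == 0]

After execution: out = [0, 2, 4]
[0, 2, 4]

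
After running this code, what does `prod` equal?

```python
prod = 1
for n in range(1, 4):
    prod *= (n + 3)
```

Let's trace through this code step by step.

Initialize: prod = 1
Entering loop: for n in range(1, 4):

After execution: prod = 120
120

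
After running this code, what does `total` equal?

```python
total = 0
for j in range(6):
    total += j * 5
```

Let's trace through this code step by step.

Initialize: total = 0
Entering loop: for j in range(6):

After execution: total = 75
75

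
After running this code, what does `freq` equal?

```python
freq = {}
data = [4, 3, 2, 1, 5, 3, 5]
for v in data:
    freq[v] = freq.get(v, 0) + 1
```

Let's trace through this code step by step.

Initialize: freq = {}
Initialize: data = [4, 3, 2, 1, 5, 3, 5]
Entering loop: for v in data:

After execution: freq = {4: 1, 3: 2, 2: 1, 1: 1, 5: 2}
{4: 1, 3: 2, 2: 1, 1: 1, 5: 2}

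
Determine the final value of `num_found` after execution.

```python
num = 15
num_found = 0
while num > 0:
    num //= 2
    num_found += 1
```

Let's trace through this code step by step.

Initialize: num = 15
Initialize: num_found = 0
Entering loop: while num > 0:

After execution: num_found = 4
4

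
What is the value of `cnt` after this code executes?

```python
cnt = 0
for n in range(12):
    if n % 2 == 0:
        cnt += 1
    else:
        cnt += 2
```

Let's trace through this code step by step.

Initialize: cnt = 0
Entering loop: for n in range(12):

After execution: cnt = 18
18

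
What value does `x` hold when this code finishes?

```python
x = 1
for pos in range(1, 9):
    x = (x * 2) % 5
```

Let's trace through this code step by step.

Initialize: x = 1
Entering loop: for pos in range(1, 9):

After execution: x = 1
1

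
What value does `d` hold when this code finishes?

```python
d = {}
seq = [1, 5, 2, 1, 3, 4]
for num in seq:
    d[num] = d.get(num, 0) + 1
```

Let's trace through this code step by step.

Initialize: d = {}
Initialize: seq = [1, 5, 2, 1, 3, 4]
Entering loop: for num in seq:

After execution: d = {1: 2, 5: 1, 2: 1, 3: 1, 4: 1}
{1: 2, 5: 1, 2: 1, 3: 1, 4: 1}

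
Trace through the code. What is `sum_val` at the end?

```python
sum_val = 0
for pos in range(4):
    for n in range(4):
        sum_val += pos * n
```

Let's trace through this code step by step.

Initialize: sum_val = 0
Entering loop: for pos in range(4):

After execution: sum_val = 36
36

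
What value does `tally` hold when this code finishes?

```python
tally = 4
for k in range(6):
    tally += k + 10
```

Let's trace through this code step by step.

Initialize: tally = 4
Entering loop: for k in range(6):

After execution: tally = 79
79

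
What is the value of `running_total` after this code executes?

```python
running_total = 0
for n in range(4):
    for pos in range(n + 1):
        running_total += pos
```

Let's trace through this code step by step.

Initialize: running_total = 0
Entering loop: for n in range(4):

After execution: running_total = 10
10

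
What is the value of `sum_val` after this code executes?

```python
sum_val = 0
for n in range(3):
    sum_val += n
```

Let's trace through this code step by step.

Initialize: sum_val = 0
Entering loop: for n in range(3):

After execution: sum_val = 3
3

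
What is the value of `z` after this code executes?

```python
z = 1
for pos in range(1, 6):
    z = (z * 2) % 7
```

Let's trace through this code step by step.

Initialize: z = 1
Entering loop: for pos in range(1, 6):

After execution: z = 4
4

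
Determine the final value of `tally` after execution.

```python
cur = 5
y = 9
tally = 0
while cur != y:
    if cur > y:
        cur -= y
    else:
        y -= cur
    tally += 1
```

Let's trace through this code step by step.

Initialize: cur = 5
Initialize: y = 9
Initialize: tally = 0
Entering loop: while cur != y:

After execution: tally = 5
5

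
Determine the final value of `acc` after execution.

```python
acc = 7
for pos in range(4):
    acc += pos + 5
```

Let's trace through this code step by step.

Initialize: acc = 7
Entering loop: for pos in range(4):

After execution: acc = 33
33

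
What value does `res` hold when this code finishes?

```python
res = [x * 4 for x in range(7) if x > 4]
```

Let's trace through this code step by step.

Initialize: res = [x * 4 for x in range(7) if x > 4]

After execution: res = [20, 24]
[20, 24]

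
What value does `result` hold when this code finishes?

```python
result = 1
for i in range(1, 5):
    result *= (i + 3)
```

Let's trace through this code step by step.

Initialize: result = 1
Entering loop: for i in range(1, 5):

After execution: result = 840
840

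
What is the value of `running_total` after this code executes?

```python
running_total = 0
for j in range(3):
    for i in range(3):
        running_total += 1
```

Let's trace through this code step by step.

Initialize: running_total = 0
Entering loop: for j in range(3):

After execution: running_total = 9
9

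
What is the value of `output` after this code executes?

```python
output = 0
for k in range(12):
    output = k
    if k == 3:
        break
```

Let's trace through this code step by step.

Initialize: output = 0
Entering loop: for k in range(12):

After execution: output = 3
3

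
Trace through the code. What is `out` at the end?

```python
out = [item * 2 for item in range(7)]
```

Let's trace through this code step by step.

Initialize: out = [item * 2 for item in range(7)]

After execution: out = [0, 2, 4, 6, 8, 10, 12]
[0, 2, 4, 6, 8, 10, 12]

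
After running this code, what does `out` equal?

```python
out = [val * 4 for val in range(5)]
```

Let's trace through this code step by step.

Initialize: out = [val * 4 for val in range(5)]

After execution: out = [0, 4, 8, 12, 16]
[0, 4, 8, 12, 16]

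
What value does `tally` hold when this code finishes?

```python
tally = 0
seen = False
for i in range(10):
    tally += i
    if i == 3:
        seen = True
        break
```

Let's trace through this code step by step.

Initialize: tally = 0
Initialize: seen = False
Entering loop: for i in range(10):

After execution: tally = 6
6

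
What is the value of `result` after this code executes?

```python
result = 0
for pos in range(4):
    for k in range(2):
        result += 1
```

Let's trace through this code step by step.

Initialize: result = 0
Entering loop: for pos in range(4):

After execution: result = 8
8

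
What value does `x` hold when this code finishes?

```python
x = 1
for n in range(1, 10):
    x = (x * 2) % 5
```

Let's trace through this code step by step.

Initialize: x = 1
Entering loop: for n in range(1, 10):

After execution: x = 2
2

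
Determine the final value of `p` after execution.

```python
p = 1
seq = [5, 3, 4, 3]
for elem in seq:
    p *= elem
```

Let's trace through this code step by step.

Initialize: p = 1
Initialize: seq = [5, 3, 4, 3]
Entering loop: for elem in seq:

After execution: p = 180
180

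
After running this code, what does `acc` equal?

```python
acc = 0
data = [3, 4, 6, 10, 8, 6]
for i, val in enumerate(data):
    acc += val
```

Let's trace through this code step by step.

Initialize: acc = 0
Initialize: data = [3, 4, 6, 10, 8, 6]
Entering loop: for i, val in enumerate(data):

After execution: acc = 37
37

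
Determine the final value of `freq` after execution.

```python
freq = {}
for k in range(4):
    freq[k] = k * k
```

Let's trace through this code step by step.

Initialize: freq = {}
Entering loop: for k in range(4):

After execution: freq = {0: 0, 1: 1, 2: 4, 3: 9}
{0: 0, 1: 1, 2: 4, 3: 9}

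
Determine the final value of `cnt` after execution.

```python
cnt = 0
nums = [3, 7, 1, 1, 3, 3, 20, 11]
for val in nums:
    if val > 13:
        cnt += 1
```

Let's trace through this code step by step.

Initialize: cnt = 0
Initialize: nums = [3, 7, 1, 1, 3, 3, 20, 11]
Entering loop: for val in nums:

After execution: cnt = 1
1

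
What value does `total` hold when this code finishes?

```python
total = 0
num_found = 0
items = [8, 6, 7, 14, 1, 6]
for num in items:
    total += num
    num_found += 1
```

Let's trace through this code step by step.

Initialize: total = 0
Initialize: num_found = 0
Initialize: items = [8, 6, 7, 14, 1, 6]
Entering loop: for num in items:

After execution: total = 42
42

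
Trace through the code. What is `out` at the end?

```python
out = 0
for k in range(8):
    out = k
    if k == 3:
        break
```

Let's trace through this code step by step.

Initialize: out = 0
Entering loop: for k in range(8):

After execution: out = 3
3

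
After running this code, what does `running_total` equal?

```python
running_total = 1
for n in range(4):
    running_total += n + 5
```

Let's trace through this code step by step.

Initialize: running_total = 1
Entering loop: for n in range(4):

After execution: running_total = 27
27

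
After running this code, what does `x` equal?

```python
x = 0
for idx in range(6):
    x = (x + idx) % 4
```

Let's trace through this code step by step.

Initialize: x = 0
Entering loop: for idx in range(6):

After execution: x = 3
3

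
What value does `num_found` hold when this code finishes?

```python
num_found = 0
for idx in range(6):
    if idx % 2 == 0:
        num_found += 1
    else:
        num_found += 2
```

Let's trace through this code step by step.

Initialize: num_found = 0
Entering loop: for idx in range(6):

After execution: num_found = 9
9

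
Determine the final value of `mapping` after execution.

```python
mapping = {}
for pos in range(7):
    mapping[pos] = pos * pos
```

Let's trace through this code step by step.

Initialize: mapping = {}
Entering loop: for pos in range(7):

After execution: mapping = {0: 0, 1: 1, 2: 4, 3: 9, 4: 16, 5: 25, 6: 36}
{0: 0, 1: 1, 2: 4, 3: 9, 4: 16, 5: 25, 6: 36}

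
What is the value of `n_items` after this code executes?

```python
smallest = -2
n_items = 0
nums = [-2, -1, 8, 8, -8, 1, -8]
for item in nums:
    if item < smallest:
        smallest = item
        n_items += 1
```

Let's trace through this code step by step.

Initialize: smallest = -2
Initialize: n_items = 0
Initialize: nums = [-2, -1, 8, 8, -8, 1, -8]
Entering loop: for item in nums:

After execution: n_items = 1
1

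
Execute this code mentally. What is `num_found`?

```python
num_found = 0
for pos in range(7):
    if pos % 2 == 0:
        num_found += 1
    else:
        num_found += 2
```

Let's trace through this code step by step.

Initialize: num_found = 0
Entering loop: for pos in range(7):

After execution: num_found = 10
10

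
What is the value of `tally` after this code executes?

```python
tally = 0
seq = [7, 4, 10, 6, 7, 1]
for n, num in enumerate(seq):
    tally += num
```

Let's trace through this code step by step.

Initialize: tally = 0
Initialize: seq = [7, 4, 10, 6, 7, 1]
Entering loop: for n, num in enumerate(seq):

After execution: tally = 35
35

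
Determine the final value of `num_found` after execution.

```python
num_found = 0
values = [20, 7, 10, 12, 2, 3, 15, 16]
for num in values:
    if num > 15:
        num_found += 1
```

Let's trace through this code step by step.

Initialize: num_found = 0
Initialize: values = [20, 7, 10, 12, 2, 3, 15, 16]
Entering loop: for num in values:

After execution: num_found = 2
2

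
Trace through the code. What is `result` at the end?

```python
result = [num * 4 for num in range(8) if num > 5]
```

Let's trace through this code step by step.

Initialize: result = [num * 4 for num in range(8) if num > 5]

After execution: result = [24, 28]
[24, 28]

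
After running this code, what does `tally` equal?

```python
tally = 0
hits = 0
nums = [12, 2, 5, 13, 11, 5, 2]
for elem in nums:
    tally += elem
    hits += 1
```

Let's trace through this code step by step.

Initialize: tally = 0
Initialize: hits = 0
Initialize: nums = [12, 2, 5, 13, 11, 5, 2]
Entering loop: for elem in nums:

After execution: tally = 50
50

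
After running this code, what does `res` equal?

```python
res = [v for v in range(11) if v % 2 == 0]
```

Let's trace through this code step by step.

Initialize: res = [v for v in range(11) if v % 2 == 0]

After execution: res = [0, 2, 4, 6, 8, 10]
[0, 2, 4, 6, 8, 10]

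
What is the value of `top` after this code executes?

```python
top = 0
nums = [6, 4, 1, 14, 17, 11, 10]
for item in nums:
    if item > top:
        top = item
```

Let's trace through this code step by step.

Initialize: top = 0
Initialize: nums = [6, 4, 1, 14, 17, 11, 10]
Entering loop: for item in nums:

After execution: top = 17
17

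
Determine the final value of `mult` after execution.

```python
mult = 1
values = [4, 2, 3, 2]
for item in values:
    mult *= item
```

Let's trace through this code step by step.

Initialize: mult = 1
Initialize: values = [4, 2, 3, 2]
Entering loop: for item in values:

After execution: mult = 48
48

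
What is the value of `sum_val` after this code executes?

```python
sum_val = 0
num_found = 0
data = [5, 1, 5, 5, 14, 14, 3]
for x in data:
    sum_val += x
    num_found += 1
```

Let's trace through this code step by step.

Initialize: sum_val = 0
Initialize: num_found = 0
Initialize: data = [5, 1, 5, 5, 14, 14, 3]
Entering loop: for x in data:

After execution: sum_val = 47
47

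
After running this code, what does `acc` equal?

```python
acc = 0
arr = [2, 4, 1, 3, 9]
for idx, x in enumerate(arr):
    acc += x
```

Let's trace through this code step by step.

Initialize: acc = 0
Initialize: arr = [2, 4, 1, 3, 9]
Entering loop: for idx, x in enumerate(arr):

After execution: acc = 19
19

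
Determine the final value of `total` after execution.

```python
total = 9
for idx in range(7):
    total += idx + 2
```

Let's trace through this code step by step.

Initialize: total = 9
Entering loop: for idx in range(7):

After execution: total = 44
44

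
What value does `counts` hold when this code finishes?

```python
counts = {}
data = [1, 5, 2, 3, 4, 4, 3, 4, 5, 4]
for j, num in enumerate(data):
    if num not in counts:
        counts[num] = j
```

Let's trace through this code step by step.

Initialize: counts = {}
Initialize: data = [1, 5, 2, 3, 4, 4, 3, 4, 5, 4]
Entering loop: for j, num in enumerate(data):

After execution: counts = {1: 0, 5: 1, 2: 2, 3: 3, 4: 4}
{1: 0, 5: 1, 2: 2, 3: 3, 4: 4}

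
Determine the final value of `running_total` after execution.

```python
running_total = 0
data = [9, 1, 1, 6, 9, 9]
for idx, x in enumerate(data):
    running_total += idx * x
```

Let's trace through this code step by step.

Initialize: running_total = 0
Initialize: data = [9, 1, 1, 6, 9, 9]
Entering loop: for idx, x in enumerate(data):

After execution: running_total = 102
102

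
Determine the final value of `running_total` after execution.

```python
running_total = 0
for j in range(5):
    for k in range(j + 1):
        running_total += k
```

Let's trace through this code step by step.

Initialize: running_total = 0
Entering loop: for j in range(5):

After execution: running_total = 20
20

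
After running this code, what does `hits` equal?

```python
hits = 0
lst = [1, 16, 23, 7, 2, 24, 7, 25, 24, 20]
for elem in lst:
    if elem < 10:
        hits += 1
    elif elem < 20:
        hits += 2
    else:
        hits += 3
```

Let's trace through this code step by step.

Initialize: hits = 0
Initialize: lst = [1, 16, 23, 7, 2, 24, 7, 25, 24, 20]
Entering loop: for elem in lst:

After execution: hits = 21
21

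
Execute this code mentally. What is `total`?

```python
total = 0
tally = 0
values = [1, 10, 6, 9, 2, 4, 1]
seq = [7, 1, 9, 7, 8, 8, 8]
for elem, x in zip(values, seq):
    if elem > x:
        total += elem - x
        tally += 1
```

Let's trace through this code step by step.

Initialize: total = 0
Initialize: tally = 0
Initialize: values = [1, 10, 6, 9, 2, 4, 1]
Initialize: seq = [7, 1, 9, 7, 8, 8, 8]
Entering loop: for elem, x in zip(values, seq):

After execution: total = 11
11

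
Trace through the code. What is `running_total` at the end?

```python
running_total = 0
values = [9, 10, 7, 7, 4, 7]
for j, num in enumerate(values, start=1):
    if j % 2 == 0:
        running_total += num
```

Let's trace through this code step by step.

Initialize: running_total = 0
Initialize: values = [9, 10, 7, 7, 4, 7]
Entering loop: for j, num in enumerate(values, start=1):

After execution: running_total = 24
24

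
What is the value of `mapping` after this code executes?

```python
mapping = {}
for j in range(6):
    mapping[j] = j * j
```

Let's trace through this code step by step.

Initialize: mapping = {}
Entering loop: for j in range(6):

After execution: mapping = {0: 0, 1: 1, 2: 4, 3: 9, 4: 16, 5: 25}
{0: 0, 1: 1, 2: 4, 3: 9, 4: 16, 5: 25}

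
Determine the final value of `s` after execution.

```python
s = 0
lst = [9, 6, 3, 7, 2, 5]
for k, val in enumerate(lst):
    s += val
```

Let's trace through this code step by step.

Initialize: s = 0
Initialize: lst = [9, 6, 3, 7, 2, 5]
Entering loop: for k, val in enumerate(lst):

After execution: s = 32
32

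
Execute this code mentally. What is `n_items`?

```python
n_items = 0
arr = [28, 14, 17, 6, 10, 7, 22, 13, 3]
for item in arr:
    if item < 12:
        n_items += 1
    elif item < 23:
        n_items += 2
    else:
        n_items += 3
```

Let's trace through this code step by step.

Initialize: n_items = 0
Initialize: arr = [28, 14, 17, 6, 10, 7, 22, 13, 3]
Entering loop: for item in arr:

After execution: n_items = 15
15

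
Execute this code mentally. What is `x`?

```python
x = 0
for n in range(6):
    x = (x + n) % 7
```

Let's trace through this code step by step.

Initialize: x = 0
Entering loop: for n in range(6):

After execution: x = 1
1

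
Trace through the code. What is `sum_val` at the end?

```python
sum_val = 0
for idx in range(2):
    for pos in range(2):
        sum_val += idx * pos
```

Let's trace through this code step by step.

Initialize: sum_val = 0
Entering loop: for idx in range(2):

After execution: sum_val = 1
1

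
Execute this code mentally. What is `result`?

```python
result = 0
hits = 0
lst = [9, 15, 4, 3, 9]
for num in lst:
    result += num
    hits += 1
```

Let's trace through this code step by step.

Initialize: result = 0
Initialize: hits = 0
Initialize: lst = [9, 15, 4, 3, 9]
Entering loop: for num in lst:

After execution: result = 40
40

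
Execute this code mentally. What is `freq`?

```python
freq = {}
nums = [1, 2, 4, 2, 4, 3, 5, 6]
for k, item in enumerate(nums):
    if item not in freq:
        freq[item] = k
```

Let's trace through this code step by step.

Initialize: freq = {}
Initialize: nums = [1, 2, 4, 2, 4, 3, 5, 6]
Entering loop: for k, item in enumerate(nums):

After execution: freq = {1: 0, 2: 1, 4: 2, 3: 5, 5: 6, 6: 7}
{1: 0, 2: 1, 4: 2, 3: 5, 5: 6, 6: 7}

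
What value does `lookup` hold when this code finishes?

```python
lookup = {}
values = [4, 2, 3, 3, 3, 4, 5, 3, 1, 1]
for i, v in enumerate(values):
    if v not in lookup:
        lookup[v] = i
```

Let's trace through this code step by step.

Initialize: lookup = {}
Initialize: values = [4, 2, 3, 3, 3, 4, 5, 3, 1, 1]
Entering loop: for i, v in enumerate(values):

After execution: lookup = {4: 0, 2: 1, 3: 2, 5: 6, 1: 8}
{4: 0, 2: 1, 3: 2, 5: 6, 1: 8}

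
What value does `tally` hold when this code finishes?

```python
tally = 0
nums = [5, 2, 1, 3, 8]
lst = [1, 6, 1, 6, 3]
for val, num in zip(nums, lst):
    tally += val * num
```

Let's trace through this code step by step.

Initialize: tally = 0
Initialize: nums = [5, 2, 1, 3, 8]
Initialize: lst = [1, 6, 1, 6, 3]
Entering loop: for val, num in zip(nums, lst):

After execution: tally = 60
60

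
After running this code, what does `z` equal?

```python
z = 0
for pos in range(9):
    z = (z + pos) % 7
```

Let's trace through this code step by step.

Initialize: z = 0
Entering loop: for pos in range(9):

After execution: z = 1
1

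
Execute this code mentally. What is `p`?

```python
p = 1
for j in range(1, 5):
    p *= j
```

Let's trace through this code step by step.

Initialize: p = 1
Entering loop: for j in range(1, 5):

After execution: p = 24
24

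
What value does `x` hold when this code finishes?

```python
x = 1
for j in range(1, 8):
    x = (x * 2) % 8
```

Let's trace through this code step by step.

Initialize: x = 1
Entering loop: for j in range(1, 8):

After execution: x = 0
0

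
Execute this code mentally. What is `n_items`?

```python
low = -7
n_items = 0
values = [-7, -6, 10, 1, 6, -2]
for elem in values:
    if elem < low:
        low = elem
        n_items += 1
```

Let's trace through this code step by step.

Initialize: low = -7
Initialize: n_items = 0
Initialize: values = [-7, -6, 10, 1, 6, -2]
Entering loop: for elem in values:

After execution: n_items = 0
0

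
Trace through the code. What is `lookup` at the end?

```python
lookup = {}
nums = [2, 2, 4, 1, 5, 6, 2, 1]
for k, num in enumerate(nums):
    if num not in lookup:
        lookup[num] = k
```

Let's trace through this code step by step.

Initialize: lookup = {}
Initialize: nums = [2, 2, 4, 1, 5, 6, 2, 1]
Entering loop: for k, num in enumerate(nums):

After execution: lookup = {2: 0, 4: 2, 1: 3, 5: 4, 6: 5}
{2: 0, 4: 2, 1: 3, 5: 4, 6: 5}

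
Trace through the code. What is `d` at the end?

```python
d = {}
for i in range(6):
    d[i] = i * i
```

Let's trace through this code step by step.

Initialize: d = {}
Entering loop: for i in range(6):

After execution: d = {0: 0, 1: 1, 2: 4, 3: 9, 4: 16, 5: 25}
{0: 0, 1: 1, 2: 4, 3: 9, 4: 16, 5: 25}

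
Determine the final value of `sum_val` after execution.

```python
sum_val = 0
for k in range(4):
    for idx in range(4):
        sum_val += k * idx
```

Let's trace through this code step by step.

Initialize: sum_val = 0
Entering loop: for k in range(4):

After execution: sum_val = 36
36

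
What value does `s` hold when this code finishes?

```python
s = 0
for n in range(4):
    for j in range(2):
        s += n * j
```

Let's trace through this code step by step.

Initialize: s = 0
Entering loop: for n in range(4):

After execution: s = 6
6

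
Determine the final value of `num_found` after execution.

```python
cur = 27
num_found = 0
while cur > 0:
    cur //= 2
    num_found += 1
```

Let's trace through this code step by step.

Initialize: cur = 27
Initialize: num_found = 0
Entering loop: while cur > 0:

After execution: num_found = 5
5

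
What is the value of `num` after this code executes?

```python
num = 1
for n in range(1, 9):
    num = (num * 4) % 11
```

Let's trace through this code step by step.

Initialize: num = 1
Entering loop: for n in range(1, 9):

After execution: num = 9
9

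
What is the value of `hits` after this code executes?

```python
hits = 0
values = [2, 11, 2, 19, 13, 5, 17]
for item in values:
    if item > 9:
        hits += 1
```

Let's trace through this code step by step.

Initialize: hits = 0
Initialize: values = [2, 11, 2, 19, 13, 5, 17]
Entering loop: for item in values:

After execution: hits = 4
4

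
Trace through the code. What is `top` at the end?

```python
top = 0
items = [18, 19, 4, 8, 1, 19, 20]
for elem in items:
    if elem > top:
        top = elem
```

Let's trace through this code step by step.

Initialize: top = 0
Initialize: items = [18, 19, 4, 8, 1, 19, 20]
Entering loop: for elem in items:

After execution: top = 20
20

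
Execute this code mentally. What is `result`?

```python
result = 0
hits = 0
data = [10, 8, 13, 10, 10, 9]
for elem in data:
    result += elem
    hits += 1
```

Let's trace through this code step by step.

Initialize: result = 0
Initialize: hits = 0
Initialize: data = [10, 8, 13, 10, 10, 9]
Entering loop: for elem in data:

After execution: result = 60
60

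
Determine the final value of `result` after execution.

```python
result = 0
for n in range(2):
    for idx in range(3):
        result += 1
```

Let's trace through this code step by step.

Initialize: result = 0
Entering loop: for n in range(2):

After execution: result = 6
6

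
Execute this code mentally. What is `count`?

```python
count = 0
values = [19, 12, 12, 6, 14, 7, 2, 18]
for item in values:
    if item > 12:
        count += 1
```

Let's trace through this code step by step.

Initialize: count = 0
Initialize: values = [19, 12, 12, 6, 14, 7, 2, 18]
Entering loop: for item in values:

After execution: count = 3
3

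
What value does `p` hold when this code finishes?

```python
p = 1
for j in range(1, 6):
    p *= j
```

Let's trace through this code step by step.

Initialize: p = 1
Entering loop: for j in range(1, 6):

After execution: p = 120
120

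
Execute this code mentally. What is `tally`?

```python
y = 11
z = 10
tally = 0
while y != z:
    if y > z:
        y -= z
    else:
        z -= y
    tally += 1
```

Let's trace through this code step by step.

Initialize: y = 11
Initialize: z = 10
Initialize: tally = 0
Entering loop: while y != z:

After execution: tally = 10
10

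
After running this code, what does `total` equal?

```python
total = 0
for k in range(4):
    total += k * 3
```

Let's trace through this code step by step.

Initialize: total = 0
Entering loop: for k in range(4):

After execution: total = 18
18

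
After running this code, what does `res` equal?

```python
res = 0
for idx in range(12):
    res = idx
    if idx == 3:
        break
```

Let's trace through this code step by step.

Initialize: res = 0
Entering loop: for idx in range(12):

After execution: res = 3
3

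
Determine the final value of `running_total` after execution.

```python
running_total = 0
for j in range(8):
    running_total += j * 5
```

Let's trace through this code step by step.

Initialize: running_total = 0
Entering loop: for j in range(8):

After execution: running_total = 140
140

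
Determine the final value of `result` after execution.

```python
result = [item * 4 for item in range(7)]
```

Let's trace through this code step by step.

Initialize: result = [item * 4 for item in range(7)]

After execution: result = [0, 4, 8, 12, 16, 20, 24]
[0, 4, 8, 12, 16, 20, 24]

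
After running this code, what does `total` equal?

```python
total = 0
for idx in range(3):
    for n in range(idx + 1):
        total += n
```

Let's trace through this code step by step.

Initialize: total = 0
Entering loop: for idx in range(3):

After execution: total = 4
4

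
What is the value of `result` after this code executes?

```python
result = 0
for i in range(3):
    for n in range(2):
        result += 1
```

Let's trace through this code step by step.

Initialize: result = 0
Entering loop: for i in range(3):

After execution: result = 6
6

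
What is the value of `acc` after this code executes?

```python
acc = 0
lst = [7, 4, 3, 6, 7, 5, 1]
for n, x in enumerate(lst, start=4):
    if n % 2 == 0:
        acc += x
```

Let's trace through this code step by step.

Initialize: acc = 0
Initialize: lst = [7, 4, 3, 6, 7, 5, 1]
Entering loop: for n, x in enumerate(lst, start=4):

After execution: acc = 18
18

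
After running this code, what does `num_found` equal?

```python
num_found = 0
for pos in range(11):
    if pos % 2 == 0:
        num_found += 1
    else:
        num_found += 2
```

Let's trace through this code step by step.

Initialize: num_found = 0
Entering loop: for pos in range(11):

After execution: num_found = 16
16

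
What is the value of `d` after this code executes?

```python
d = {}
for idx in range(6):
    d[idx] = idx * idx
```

Let's trace through this code step by step.

Initialize: d = {}
Entering loop: for idx in range(6):

After execution: d = {0: 0, 1: 1, 2: 4, 3: 9, 4: 16, 5: 25}
{0: 0, 1: 1, 2: 4, 3: 9, 4: 16, 5: 25}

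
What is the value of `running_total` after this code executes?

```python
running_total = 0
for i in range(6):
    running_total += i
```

Let's trace through this code step by step.

Initialize: running_total = 0
Entering loop: for i in range(6):

After execution: running_total = 15
15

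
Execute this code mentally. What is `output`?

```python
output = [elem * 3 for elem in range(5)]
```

Let's trace through this code step by step.

Initialize: output = [elem * 3 for elem in range(5)]

After execution: output = [0, 3, 6, 9, 12]
[0, 3, 6, 9, 12]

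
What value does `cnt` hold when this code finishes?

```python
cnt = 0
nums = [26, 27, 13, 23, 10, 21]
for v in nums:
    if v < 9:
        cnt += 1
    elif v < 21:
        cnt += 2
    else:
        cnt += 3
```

Let's trace through this code step by step.

Initialize: cnt = 0
Initialize: nums = [26, 27, 13, 23, 10, 21]
Entering loop: for v in nums:

After execution: cnt = 16
16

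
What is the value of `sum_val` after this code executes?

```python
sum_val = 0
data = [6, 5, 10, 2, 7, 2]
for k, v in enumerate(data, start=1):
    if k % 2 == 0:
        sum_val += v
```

Let's trace through this code step by step.

Initialize: sum_val = 0
Initialize: data = [6, 5, 10, 2, 7, 2]
Entering loop: for k, v in enumerate(data, start=1):

After execution: sum_val = 9
9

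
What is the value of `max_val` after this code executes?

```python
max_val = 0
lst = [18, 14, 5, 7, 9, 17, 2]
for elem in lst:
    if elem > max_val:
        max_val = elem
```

Let's trace through this code step by step.

Initialize: max_val = 0
Initialize: lst = [18, 14, 5, 7, 9, 17, 2]
Entering loop: for elem in lst:

After execution: max_val = 18
18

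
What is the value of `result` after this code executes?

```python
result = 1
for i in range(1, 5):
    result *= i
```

Let's trace through this code step by step.

Initialize: result = 1
Entering loop: for i in range(1, 5):

After execution: result = 24
24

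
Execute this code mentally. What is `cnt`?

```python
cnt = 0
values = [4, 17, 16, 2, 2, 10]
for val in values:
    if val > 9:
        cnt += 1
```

Let's trace through this code step by step.

Initialize: cnt = 0
Initialize: values = [4, 17, 16, 2, 2, 10]
Entering loop: for val in values:

After execution: cnt = 3
3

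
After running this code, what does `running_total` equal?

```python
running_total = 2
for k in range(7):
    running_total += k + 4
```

Let's trace through this code step by step.

Initialize: running_total = 2
Entering loop: for k in range(7):

After execution: running_total = 51
51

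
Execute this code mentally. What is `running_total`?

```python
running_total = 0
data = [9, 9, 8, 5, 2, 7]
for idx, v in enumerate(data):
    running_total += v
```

Let's trace through this code step by step.

Initialize: running_total = 0
Initialize: data = [9, 9, 8, 5, 2, 7]
Entering loop: for idx, v in enumerate(data):

After execution: running_total = 40
40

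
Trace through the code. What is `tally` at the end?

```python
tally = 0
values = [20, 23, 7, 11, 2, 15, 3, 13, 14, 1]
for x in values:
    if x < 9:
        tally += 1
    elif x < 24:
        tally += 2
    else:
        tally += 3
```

Let's trace through this code step by step.

Initialize: tally = 0
Initialize: values = [20, 23, 7, 11, 2, 15, 3, 13, 14, 1]
Entering loop: for x in values:

After execution: tally = 16
16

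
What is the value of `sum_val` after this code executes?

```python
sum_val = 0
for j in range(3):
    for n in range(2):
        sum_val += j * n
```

Let's trace through this code step by step.

Initialize: sum_val = 0
Entering loop: for j in range(3):

After execution: sum_val = 3
3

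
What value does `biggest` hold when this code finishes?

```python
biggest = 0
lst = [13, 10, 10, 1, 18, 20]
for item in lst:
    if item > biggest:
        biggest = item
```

Let's trace through this code step by step.

Initialize: biggest = 0
Initialize: lst = [13, 10, 10, 1, 18, 20]
Entering loop: for item in lst:

After execution: biggest = 20
20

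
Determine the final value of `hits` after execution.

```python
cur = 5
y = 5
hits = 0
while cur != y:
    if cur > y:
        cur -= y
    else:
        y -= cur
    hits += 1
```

Let's trace through this code step by step.

Initialize: cur = 5
Initialize: y = 5
Initialize: hits = 0
Entering loop: while cur != y:

After execution: hits = 0
0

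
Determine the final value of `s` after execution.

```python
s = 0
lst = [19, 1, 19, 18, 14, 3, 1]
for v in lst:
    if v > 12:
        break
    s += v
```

Let's trace through this code step by step.

Initialize: s = 0
Initialize: lst = [19, 1, 19, 18, 14, 3, 1]
Entering loop: for v in lst:

After execution: s = 0
0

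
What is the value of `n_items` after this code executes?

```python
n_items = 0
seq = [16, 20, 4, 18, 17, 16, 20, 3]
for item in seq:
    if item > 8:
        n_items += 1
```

Let's trace through this code step by step.

Initialize: n_items = 0
Initialize: seq = [16, 20, 4, 18, 17, 16, 20, 3]
Entering loop: for item in seq:

After execution: n_items = 6
6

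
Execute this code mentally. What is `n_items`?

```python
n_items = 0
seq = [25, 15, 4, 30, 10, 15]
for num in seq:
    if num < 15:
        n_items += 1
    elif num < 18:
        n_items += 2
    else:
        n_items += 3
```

Let's trace through this code step by step.

Initialize: n_items = 0
Initialize: seq = [25, 15, 4, 30, 10, 15]
Entering loop: for num in seq:

After execution: n_items = 12
12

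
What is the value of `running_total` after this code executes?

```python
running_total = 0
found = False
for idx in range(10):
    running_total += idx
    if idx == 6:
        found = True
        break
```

Let's trace through this code step by step.

Initialize: running_total = 0
Initialize: found = False
Entering loop: for idx in range(10):

After execution: running_total = 21
21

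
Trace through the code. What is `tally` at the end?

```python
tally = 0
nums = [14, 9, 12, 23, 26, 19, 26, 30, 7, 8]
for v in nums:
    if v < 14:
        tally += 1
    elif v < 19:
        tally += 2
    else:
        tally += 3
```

Let's trace through this code step by step.

Initialize: tally = 0
Initialize: nums = [14, 9, 12, 23, 26, 19, 26, 30, 7, 8]
Entering loop: for v in nums:

After execution: tally = 21
21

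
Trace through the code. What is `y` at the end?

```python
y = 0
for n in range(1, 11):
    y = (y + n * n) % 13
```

Let's trace through this code step by step.

Initialize: y = 0
Entering loop: for n in range(1, 11):

After execution: y = 8
8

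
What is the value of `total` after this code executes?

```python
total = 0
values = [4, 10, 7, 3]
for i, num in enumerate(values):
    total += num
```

Let's trace through this code step by step.

Initialize: total = 0
Initialize: values = [4, 10, 7, 3]
Entering loop: for i, num in enumerate(values):

After execution: total = 24
24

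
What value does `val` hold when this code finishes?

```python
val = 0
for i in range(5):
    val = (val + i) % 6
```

Let's trace through this code step by step.

Initialize: val = 0
Entering loop: for i in range(5):

After execution: val = 4
4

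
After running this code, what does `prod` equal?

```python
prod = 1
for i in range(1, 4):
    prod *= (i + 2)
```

Let's trace through this code step by step.

Initialize: prod = 1
Entering loop: for i in range(1, 4):

After execution: prod = 60
60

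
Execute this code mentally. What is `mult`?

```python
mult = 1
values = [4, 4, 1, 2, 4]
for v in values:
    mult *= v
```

Let's trace through this code step by step.

Initialize: mult = 1
Initialize: values = [4, 4, 1, 2, 4]
Entering loop: for v in values:

After execution: mult = 128
128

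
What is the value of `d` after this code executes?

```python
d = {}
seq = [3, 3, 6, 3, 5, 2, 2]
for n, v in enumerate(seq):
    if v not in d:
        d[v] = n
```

Let's trace through this code step by step.

Initialize: d = {}
Initialize: seq = [3, 3, 6, 3, 5, 2, 2]
Entering loop: for n, v in enumerate(seq):

After execution: d = {3: 0, 6: 2, 5: 4, 2: 5}
{3: 0, 6: 2, 5: 4, 2: 5}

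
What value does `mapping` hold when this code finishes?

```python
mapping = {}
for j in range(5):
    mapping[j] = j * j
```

Let's trace through this code step by step.

Initialize: mapping = {}
Entering loop: for j in range(5):

After execution: mapping = {0: 0, 1: 1, 2: 4, 3: 9, 4: 16}
{0: 0, 1: 1, 2: 4, 3: 9, 4: 16}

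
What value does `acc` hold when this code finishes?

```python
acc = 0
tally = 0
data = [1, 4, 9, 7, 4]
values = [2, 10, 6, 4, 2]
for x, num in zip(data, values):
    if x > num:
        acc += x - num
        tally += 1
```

Let's trace through this code step by step.

Initialize: acc = 0
Initialize: tally = 0
Initialize: data = [1, 4, 9, 7, 4]
Initialize: values = [2, 10, 6, 4, 2]
Entering loop: for x, num in zip(data, values):

After execution: acc = 8
8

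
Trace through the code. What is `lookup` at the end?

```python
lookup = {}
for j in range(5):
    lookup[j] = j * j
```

Let's trace through this code step by step.

Initialize: lookup = {}
Entering loop: for j in range(5):

After execution: lookup = {0: 0, 1: 1, 2: 4, 3: 9, 4: 16}
{0: 0, 1: 1, 2: 4, 3: 9, 4: 16}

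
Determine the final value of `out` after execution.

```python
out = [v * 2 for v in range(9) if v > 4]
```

Let's trace through this code step by step.

Initialize: out = [v * 2 for v in range(9) if v > 4]

After execution: out = [10, 12, 14, 16]
[10, 12, 14, 16]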